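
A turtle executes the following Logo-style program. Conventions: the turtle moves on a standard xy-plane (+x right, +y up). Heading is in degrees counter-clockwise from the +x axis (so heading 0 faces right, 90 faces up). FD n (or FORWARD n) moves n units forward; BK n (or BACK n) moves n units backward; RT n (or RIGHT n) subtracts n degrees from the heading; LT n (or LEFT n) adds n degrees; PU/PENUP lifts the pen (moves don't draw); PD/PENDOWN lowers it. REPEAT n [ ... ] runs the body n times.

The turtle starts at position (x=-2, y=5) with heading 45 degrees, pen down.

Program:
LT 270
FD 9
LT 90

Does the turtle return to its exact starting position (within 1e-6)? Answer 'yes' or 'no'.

Answer: no

Derivation:
Executing turtle program step by step:
Start: pos=(-2,5), heading=45, pen down
LT 270: heading 45 -> 315
FD 9: (-2,5) -> (4.364,-1.364) [heading=315, draw]
LT 90: heading 315 -> 45
Final: pos=(4.364,-1.364), heading=45, 1 segment(s) drawn

Start position: (-2, 5)
Final position: (4.364, -1.364)
Distance = 9; >= 1e-6 -> NOT closed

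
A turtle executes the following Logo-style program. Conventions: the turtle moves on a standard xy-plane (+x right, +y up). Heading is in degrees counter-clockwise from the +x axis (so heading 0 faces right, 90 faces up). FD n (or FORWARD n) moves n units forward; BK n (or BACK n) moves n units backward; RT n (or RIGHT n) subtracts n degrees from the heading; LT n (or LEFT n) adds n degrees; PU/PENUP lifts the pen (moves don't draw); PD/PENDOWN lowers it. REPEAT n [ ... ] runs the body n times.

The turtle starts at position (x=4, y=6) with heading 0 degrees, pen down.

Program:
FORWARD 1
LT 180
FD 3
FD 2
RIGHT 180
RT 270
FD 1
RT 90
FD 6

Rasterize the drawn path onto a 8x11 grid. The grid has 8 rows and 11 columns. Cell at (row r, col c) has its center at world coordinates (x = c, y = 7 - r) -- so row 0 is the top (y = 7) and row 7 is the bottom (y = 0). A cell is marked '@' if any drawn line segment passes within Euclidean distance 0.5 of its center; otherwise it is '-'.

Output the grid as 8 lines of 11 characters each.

Segment 0: (4,6) -> (5,6)
Segment 1: (5,6) -> (2,6)
Segment 2: (2,6) -> (0,6)
Segment 3: (0,6) -> (-0,7)
Segment 4: (-0,7) -> (6,7)

Answer: @@@@@@@----
@@@@@@-----
-----------
-----------
-----------
-----------
-----------
-----------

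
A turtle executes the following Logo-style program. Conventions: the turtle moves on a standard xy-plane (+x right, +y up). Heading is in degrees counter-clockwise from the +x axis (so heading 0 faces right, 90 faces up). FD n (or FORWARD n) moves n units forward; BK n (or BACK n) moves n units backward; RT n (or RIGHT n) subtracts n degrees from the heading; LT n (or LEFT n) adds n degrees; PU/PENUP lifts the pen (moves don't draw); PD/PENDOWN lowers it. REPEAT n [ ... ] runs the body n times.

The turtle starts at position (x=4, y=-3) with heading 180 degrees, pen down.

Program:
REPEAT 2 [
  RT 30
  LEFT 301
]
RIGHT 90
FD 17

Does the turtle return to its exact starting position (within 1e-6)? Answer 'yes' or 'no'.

Answer: no

Derivation:
Executing turtle program step by step:
Start: pos=(4,-3), heading=180, pen down
REPEAT 2 [
  -- iteration 1/2 --
  RT 30: heading 180 -> 150
  LT 301: heading 150 -> 91
  -- iteration 2/2 --
  RT 30: heading 91 -> 61
  LT 301: heading 61 -> 2
]
RT 90: heading 2 -> 272
FD 17: (4,-3) -> (4.593,-19.99) [heading=272, draw]
Final: pos=(4.593,-19.99), heading=272, 1 segment(s) drawn

Start position: (4, -3)
Final position: (4.593, -19.99)
Distance = 17; >= 1e-6 -> NOT closed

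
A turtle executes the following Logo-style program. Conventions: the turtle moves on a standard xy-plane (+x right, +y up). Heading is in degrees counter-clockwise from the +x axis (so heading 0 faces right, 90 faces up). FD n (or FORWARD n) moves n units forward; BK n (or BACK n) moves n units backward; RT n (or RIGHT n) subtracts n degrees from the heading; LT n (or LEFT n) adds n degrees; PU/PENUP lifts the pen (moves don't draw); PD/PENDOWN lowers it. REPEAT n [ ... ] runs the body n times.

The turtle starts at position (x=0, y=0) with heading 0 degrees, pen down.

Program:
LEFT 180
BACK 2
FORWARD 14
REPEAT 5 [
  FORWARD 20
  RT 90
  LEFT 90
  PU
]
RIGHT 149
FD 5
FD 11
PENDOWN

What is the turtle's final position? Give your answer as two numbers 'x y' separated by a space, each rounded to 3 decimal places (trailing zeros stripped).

Answer: -98.285 8.241

Derivation:
Executing turtle program step by step:
Start: pos=(0,0), heading=0, pen down
LT 180: heading 0 -> 180
BK 2: (0,0) -> (2,0) [heading=180, draw]
FD 14: (2,0) -> (-12,0) [heading=180, draw]
REPEAT 5 [
  -- iteration 1/5 --
  FD 20: (-12,0) -> (-32,0) [heading=180, draw]
  RT 90: heading 180 -> 90
  LT 90: heading 90 -> 180
  PU: pen up
  -- iteration 2/5 --
  FD 20: (-32,0) -> (-52,0) [heading=180, move]
  RT 90: heading 180 -> 90
  LT 90: heading 90 -> 180
  PU: pen up
  -- iteration 3/5 --
  FD 20: (-52,0) -> (-72,0) [heading=180, move]
  RT 90: heading 180 -> 90
  LT 90: heading 90 -> 180
  PU: pen up
  -- iteration 4/5 --
  FD 20: (-72,0) -> (-92,0) [heading=180, move]
  RT 90: heading 180 -> 90
  LT 90: heading 90 -> 180
  PU: pen up
  -- iteration 5/5 --
  FD 20: (-92,0) -> (-112,0) [heading=180, move]
  RT 90: heading 180 -> 90
  LT 90: heading 90 -> 180
  PU: pen up
]
RT 149: heading 180 -> 31
FD 5: (-112,0) -> (-107.714,2.575) [heading=31, move]
FD 11: (-107.714,2.575) -> (-98.285,8.241) [heading=31, move]
PD: pen down
Final: pos=(-98.285,8.241), heading=31, 3 segment(s) drawn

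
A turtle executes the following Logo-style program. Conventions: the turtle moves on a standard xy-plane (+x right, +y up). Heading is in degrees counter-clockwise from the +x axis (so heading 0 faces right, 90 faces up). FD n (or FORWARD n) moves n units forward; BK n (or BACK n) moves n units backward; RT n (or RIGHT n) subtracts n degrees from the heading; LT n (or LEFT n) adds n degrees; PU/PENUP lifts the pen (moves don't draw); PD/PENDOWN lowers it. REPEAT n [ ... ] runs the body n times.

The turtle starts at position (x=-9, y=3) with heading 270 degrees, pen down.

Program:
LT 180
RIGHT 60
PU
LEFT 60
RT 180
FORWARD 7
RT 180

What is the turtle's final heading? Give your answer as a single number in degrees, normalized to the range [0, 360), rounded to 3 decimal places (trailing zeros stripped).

Executing turtle program step by step:
Start: pos=(-9,3), heading=270, pen down
LT 180: heading 270 -> 90
RT 60: heading 90 -> 30
PU: pen up
LT 60: heading 30 -> 90
RT 180: heading 90 -> 270
FD 7: (-9,3) -> (-9,-4) [heading=270, move]
RT 180: heading 270 -> 90
Final: pos=(-9,-4), heading=90, 0 segment(s) drawn

Answer: 90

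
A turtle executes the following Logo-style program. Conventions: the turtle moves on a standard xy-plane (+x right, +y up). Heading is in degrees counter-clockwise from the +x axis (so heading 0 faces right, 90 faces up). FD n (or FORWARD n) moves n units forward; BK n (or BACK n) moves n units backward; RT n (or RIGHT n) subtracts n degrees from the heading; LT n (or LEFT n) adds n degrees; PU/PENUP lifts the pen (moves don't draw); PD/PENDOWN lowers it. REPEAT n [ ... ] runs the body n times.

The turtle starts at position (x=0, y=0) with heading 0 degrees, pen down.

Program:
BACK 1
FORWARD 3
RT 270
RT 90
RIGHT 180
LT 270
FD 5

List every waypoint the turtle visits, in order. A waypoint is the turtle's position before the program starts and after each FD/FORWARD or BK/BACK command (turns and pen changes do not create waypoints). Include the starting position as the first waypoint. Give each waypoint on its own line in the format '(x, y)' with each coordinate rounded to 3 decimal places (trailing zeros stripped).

Executing turtle program step by step:
Start: pos=(0,0), heading=0, pen down
BK 1: (0,0) -> (-1,0) [heading=0, draw]
FD 3: (-1,0) -> (2,0) [heading=0, draw]
RT 270: heading 0 -> 90
RT 90: heading 90 -> 0
RT 180: heading 0 -> 180
LT 270: heading 180 -> 90
FD 5: (2,0) -> (2,5) [heading=90, draw]
Final: pos=(2,5), heading=90, 3 segment(s) drawn
Waypoints (4 total):
(0, 0)
(-1, 0)
(2, 0)
(2, 5)

Answer: (0, 0)
(-1, 0)
(2, 0)
(2, 5)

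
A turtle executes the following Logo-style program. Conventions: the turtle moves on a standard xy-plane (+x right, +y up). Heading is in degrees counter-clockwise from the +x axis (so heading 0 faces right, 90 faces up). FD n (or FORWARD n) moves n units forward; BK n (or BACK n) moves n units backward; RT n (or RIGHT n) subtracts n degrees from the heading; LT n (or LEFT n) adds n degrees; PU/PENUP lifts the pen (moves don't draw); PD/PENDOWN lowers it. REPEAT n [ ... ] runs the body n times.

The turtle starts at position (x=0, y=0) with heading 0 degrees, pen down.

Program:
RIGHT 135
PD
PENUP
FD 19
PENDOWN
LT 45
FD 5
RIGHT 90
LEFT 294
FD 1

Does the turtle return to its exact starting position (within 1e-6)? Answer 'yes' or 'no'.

Answer: no

Derivation:
Executing turtle program step by step:
Start: pos=(0,0), heading=0, pen down
RT 135: heading 0 -> 225
PD: pen down
PU: pen up
FD 19: (0,0) -> (-13.435,-13.435) [heading=225, move]
PD: pen down
LT 45: heading 225 -> 270
FD 5: (-13.435,-13.435) -> (-13.435,-18.435) [heading=270, draw]
RT 90: heading 270 -> 180
LT 294: heading 180 -> 114
FD 1: (-13.435,-18.435) -> (-13.842,-17.521) [heading=114, draw]
Final: pos=(-13.842,-17.521), heading=114, 2 segment(s) drawn

Start position: (0, 0)
Final position: (-13.842, -17.521)
Distance = 22.329; >= 1e-6 -> NOT closed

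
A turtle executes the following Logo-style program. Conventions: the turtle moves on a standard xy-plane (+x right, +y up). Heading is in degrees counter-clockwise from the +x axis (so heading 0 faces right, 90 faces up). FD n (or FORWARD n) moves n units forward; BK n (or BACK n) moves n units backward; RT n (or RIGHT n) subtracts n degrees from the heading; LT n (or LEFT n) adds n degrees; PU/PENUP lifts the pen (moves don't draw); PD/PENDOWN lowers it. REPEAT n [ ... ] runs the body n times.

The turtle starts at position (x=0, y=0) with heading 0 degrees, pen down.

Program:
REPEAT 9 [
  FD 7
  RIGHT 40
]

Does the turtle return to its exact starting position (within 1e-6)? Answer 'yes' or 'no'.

Executing turtle program step by step:
Start: pos=(0,0), heading=0, pen down
REPEAT 9 [
  -- iteration 1/9 --
  FD 7: (0,0) -> (7,0) [heading=0, draw]
  RT 40: heading 0 -> 320
  -- iteration 2/9 --
  FD 7: (7,0) -> (12.362,-4.5) [heading=320, draw]
  RT 40: heading 320 -> 280
  -- iteration 3/9 --
  FD 7: (12.362,-4.5) -> (13.578,-11.393) [heading=280, draw]
  RT 40: heading 280 -> 240
  -- iteration 4/9 --
  FD 7: (13.578,-11.393) -> (10.078,-17.455) [heading=240, draw]
  RT 40: heading 240 -> 200
  -- iteration 5/9 --
  FD 7: (10.078,-17.455) -> (3.5,-19.849) [heading=200, draw]
  RT 40: heading 200 -> 160
  -- iteration 6/9 --
  FD 7: (3.5,-19.849) -> (-3.078,-17.455) [heading=160, draw]
  RT 40: heading 160 -> 120
  -- iteration 7/9 --
  FD 7: (-3.078,-17.455) -> (-6.578,-11.393) [heading=120, draw]
  RT 40: heading 120 -> 80
  -- iteration 8/9 --
  FD 7: (-6.578,-11.393) -> (-5.362,-4.5) [heading=80, draw]
  RT 40: heading 80 -> 40
  -- iteration 9/9 --
  FD 7: (-5.362,-4.5) -> (0,0) [heading=40, draw]
  RT 40: heading 40 -> 0
]
Final: pos=(0,0), heading=0, 9 segment(s) drawn

Start position: (0, 0)
Final position: (0, 0)
Distance = 0; < 1e-6 -> CLOSED

Answer: yes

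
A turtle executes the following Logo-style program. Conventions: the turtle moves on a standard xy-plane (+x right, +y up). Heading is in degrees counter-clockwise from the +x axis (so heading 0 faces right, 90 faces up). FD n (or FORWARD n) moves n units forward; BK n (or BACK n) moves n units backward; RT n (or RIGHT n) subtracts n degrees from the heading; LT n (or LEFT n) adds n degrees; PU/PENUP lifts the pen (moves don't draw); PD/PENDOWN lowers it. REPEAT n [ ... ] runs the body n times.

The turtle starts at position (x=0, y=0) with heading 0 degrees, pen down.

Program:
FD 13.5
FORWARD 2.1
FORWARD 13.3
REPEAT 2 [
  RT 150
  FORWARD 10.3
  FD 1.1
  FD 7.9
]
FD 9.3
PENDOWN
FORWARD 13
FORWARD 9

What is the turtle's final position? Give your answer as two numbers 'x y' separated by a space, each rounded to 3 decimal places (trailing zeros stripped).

Answer: 37.486 34.171

Derivation:
Executing turtle program step by step:
Start: pos=(0,0), heading=0, pen down
FD 13.5: (0,0) -> (13.5,0) [heading=0, draw]
FD 2.1: (13.5,0) -> (15.6,0) [heading=0, draw]
FD 13.3: (15.6,0) -> (28.9,0) [heading=0, draw]
REPEAT 2 [
  -- iteration 1/2 --
  RT 150: heading 0 -> 210
  FD 10.3: (28.9,0) -> (19.98,-5.15) [heading=210, draw]
  FD 1.1: (19.98,-5.15) -> (19.027,-5.7) [heading=210, draw]
  FD 7.9: (19.027,-5.7) -> (12.186,-9.65) [heading=210, draw]
  -- iteration 2/2 --
  RT 150: heading 210 -> 60
  FD 10.3: (12.186,-9.65) -> (17.336,-0.73) [heading=60, draw]
  FD 1.1: (17.336,-0.73) -> (17.886,0.223) [heading=60, draw]
  FD 7.9: (17.886,0.223) -> (21.836,7.064) [heading=60, draw]
]
FD 9.3: (21.836,7.064) -> (26.486,15.118) [heading=60, draw]
PD: pen down
FD 13: (26.486,15.118) -> (32.986,26.377) [heading=60, draw]
FD 9: (32.986,26.377) -> (37.486,34.171) [heading=60, draw]
Final: pos=(37.486,34.171), heading=60, 12 segment(s) drawn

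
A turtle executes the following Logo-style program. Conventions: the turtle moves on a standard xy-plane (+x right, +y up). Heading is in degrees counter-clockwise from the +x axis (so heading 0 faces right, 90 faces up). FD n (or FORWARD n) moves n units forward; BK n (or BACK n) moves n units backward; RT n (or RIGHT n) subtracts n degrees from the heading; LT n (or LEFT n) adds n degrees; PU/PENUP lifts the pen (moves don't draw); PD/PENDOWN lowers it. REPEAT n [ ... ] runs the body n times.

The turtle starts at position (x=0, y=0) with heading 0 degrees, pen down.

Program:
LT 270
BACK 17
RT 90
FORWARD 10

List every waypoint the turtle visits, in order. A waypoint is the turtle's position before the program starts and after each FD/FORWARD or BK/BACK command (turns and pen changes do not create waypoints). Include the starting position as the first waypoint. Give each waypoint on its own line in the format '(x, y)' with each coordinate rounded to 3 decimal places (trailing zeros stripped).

Executing turtle program step by step:
Start: pos=(0,0), heading=0, pen down
LT 270: heading 0 -> 270
BK 17: (0,0) -> (0,17) [heading=270, draw]
RT 90: heading 270 -> 180
FD 10: (0,17) -> (-10,17) [heading=180, draw]
Final: pos=(-10,17), heading=180, 2 segment(s) drawn
Waypoints (3 total):
(0, 0)
(0, 17)
(-10, 17)

Answer: (0, 0)
(0, 17)
(-10, 17)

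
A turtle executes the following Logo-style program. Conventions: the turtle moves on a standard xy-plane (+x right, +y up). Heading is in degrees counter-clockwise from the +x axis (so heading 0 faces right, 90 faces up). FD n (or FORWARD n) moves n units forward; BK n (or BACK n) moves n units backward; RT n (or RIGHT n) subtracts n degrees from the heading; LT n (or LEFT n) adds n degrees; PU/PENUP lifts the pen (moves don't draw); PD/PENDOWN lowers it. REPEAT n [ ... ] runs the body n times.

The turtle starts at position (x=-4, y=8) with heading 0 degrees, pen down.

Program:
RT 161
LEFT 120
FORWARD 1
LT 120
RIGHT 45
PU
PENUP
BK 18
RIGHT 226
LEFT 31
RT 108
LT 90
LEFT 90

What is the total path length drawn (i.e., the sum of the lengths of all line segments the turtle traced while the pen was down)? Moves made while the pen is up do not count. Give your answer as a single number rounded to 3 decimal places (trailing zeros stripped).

Answer: 1

Derivation:
Executing turtle program step by step:
Start: pos=(-4,8), heading=0, pen down
RT 161: heading 0 -> 199
LT 120: heading 199 -> 319
FD 1: (-4,8) -> (-3.245,7.344) [heading=319, draw]
LT 120: heading 319 -> 79
RT 45: heading 79 -> 34
PU: pen up
PU: pen up
BK 18: (-3.245,7.344) -> (-18.168,-2.722) [heading=34, move]
RT 226: heading 34 -> 168
LT 31: heading 168 -> 199
RT 108: heading 199 -> 91
LT 90: heading 91 -> 181
LT 90: heading 181 -> 271
Final: pos=(-18.168,-2.722), heading=271, 1 segment(s) drawn

Segment lengths:
  seg 1: (-4,8) -> (-3.245,7.344), length = 1
Total = 1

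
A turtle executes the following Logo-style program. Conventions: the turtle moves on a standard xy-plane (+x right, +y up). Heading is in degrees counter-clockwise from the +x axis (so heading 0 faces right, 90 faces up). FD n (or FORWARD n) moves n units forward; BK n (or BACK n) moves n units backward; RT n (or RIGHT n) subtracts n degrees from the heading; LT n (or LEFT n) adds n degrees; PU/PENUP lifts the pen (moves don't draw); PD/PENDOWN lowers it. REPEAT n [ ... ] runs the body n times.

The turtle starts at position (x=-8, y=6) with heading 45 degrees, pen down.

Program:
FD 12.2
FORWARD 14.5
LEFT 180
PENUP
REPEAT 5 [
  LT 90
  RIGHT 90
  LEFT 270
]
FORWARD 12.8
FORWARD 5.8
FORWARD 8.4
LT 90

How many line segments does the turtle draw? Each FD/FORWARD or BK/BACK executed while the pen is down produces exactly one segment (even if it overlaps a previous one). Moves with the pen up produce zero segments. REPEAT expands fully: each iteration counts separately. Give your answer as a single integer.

Executing turtle program step by step:
Start: pos=(-8,6), heading=45, pen down
FD 12.2: (-8,6) -> (0.627,14.627) [heading=45, draw]
FD 14.5: (0.627,14.627) -> (10.88,24.88) [heading=45, draw]
LT 180: heading 45 -> 225
PU: pen up
REPEAT 5 [
  -- iteration 1/5 --
  LT 90: heading 225 -> 315
  RT 90: heading 315 -> 225
  LT 270: heading 225 -> 135
  -- iteration 2/5 --
  LT 90: heading 135 -> 225
  RT 90: heading 225 -> 135
  LT 270: heading 135 -> 45
  -- iteration 3/5 --
  LT 90: heading 45 -> 135
  RT 90: heading 135 -> 45
  LT 270: heading 45 -> 315
  -- iteration 4/5 --
  LT 90: heading 315 -> 45
  RT 90: heading 45 -> 315
  LT 270: heading 315 -> 225
  -- iteration 5/5 --
  LT 90: heading 225 -> 315
  RT 90: heading 315 -> 225
  LT 270: heading 225 -> 135
]
FD 12.8: (10.88,24.88) -> (1.829,33.931) [heading=135, move]
FD 5.8: (1.829,33.931) -> (-2.272,38.032) [heading=135, move]
FD 8.4: (-2.272,38.032) -> (-8.212,43.972) [heading=135, move]
LT 90: heading 135 -> 225
Final: pos=(-8.212,43.972), heading=225, 2 segment(s) drawn
Segments drawn: 2

Answer: 2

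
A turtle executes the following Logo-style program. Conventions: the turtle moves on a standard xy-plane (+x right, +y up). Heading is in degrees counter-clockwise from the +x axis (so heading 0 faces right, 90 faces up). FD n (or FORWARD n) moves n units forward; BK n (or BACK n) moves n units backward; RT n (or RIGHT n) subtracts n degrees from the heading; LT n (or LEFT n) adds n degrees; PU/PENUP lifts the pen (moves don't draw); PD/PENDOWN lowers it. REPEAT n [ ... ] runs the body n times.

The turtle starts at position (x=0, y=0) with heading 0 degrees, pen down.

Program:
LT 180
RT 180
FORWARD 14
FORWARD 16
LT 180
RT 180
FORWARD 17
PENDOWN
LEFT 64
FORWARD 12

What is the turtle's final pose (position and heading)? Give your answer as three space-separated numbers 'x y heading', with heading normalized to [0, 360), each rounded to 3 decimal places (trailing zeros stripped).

Executing turtle program step by step:
Start: pos=(0,0), heading=0, pen down
LT 180: heading 0 -> 180
RT 180: heading 180 -> 0
FD 14: (0,0) -> (14,0) [heading=0, draw]
FD 16: (14,0) -> (30,0) [heading=0, draw]
LT 180: heading 0 -> 180
RT 180: heading 180 -> 0
FD 17: (30,0) -> (47,0) [heading=0, draw]
PD: pen down
LT 64: heading 0 -> 64
FD 12: (47,0) -> (52.26,10.786) [heading=64, draw]
Final: pos=(52.26,10.786), heading=64, 4 segment(s) drawn

Answer: 52.26 10.786 64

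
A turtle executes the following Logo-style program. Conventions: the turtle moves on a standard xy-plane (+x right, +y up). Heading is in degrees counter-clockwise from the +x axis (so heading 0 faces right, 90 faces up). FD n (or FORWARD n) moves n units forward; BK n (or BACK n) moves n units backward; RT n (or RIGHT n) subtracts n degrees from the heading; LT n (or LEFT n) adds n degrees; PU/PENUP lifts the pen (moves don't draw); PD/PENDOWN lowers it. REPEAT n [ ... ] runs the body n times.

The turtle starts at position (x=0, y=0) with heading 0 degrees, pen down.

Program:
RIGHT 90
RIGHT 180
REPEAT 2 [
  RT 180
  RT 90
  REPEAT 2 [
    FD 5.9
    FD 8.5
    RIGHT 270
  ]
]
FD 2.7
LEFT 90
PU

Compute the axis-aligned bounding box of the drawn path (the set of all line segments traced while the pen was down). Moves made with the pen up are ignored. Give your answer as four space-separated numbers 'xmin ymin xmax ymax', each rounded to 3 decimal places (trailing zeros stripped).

Executing turtle program step by step:
Start: pos=(0,0), heading=0, pen down
RT 90: heading 0 -> 270
RT 180: heading 270 -> 90
REPEAT 2 [
  -- iteration 1/2 --
  RT 180: heading 90 -> 270
  RT 90: heading 270 -> 180
  REPEAT 2 [
    -- iteration 1/2 --
    FD 5.9: (0,0) -> (-5.9,0) [heading=180, draw]
    FD 8.5: (-5.9,0) -> (-14.4,0) [heading=180, draw]
    RT 270: heading 180 -> 270
    -- iteration 2/2 --
    FD 5.9: (-14.4,0) -> (-14.4,-5.9) [heading=270, draw]
    FD 8.5: (-14.4,-5.9) -> (-14.4,-14.4) [heading=270, draw]
    RT 270: heading 270 -> 0
  ]
  -- iteration 2/2 --
  RT 180: heading 0 -> 180
  RT 90: heading 180 -> 90
  REPEAT 2 [
    -- iteration 1/2 --
    FD 5.9: (-14.4,-14.4) -> (-14.4,-8.5) [heading=90, draw]
    FD 8.5: (-14.4,-8.5) -> (-14.4,0) [heading=90, draw]
    RT 270: heading 90 -> 180
    -- iteration 2/2 --
    FD 5.9: (-14.4,0) -> (-20.3,0) [heading=180, draw]
    FD 8.5: (-20.3,0) -> (-28.8,0) [heading=180, draw]
    RT 270: heading 180 -> 270
  ]
]
FD 2.7: (-28.8,0) -> (-28.8,-2.7) [heading=270, draw]
LT 90: heading 270 -> 0
PU: pen up
Final: pos=(-28.8,-2.7), heading=0, 9 segment(s) drawn

Segment endpoints: x in {-28.8, -20.3, -14.4, -14.4, -14.4, -14.4, -14.4, -5.9, 0}, y in {-14.4, -8.5, -5.9, -2.7, 0, 0, 0, 0, 0, 0}
xmin=-28.8, ymin=-14.4, xmax=0, ymax=0

Answer: -28.8 -14.4 0 0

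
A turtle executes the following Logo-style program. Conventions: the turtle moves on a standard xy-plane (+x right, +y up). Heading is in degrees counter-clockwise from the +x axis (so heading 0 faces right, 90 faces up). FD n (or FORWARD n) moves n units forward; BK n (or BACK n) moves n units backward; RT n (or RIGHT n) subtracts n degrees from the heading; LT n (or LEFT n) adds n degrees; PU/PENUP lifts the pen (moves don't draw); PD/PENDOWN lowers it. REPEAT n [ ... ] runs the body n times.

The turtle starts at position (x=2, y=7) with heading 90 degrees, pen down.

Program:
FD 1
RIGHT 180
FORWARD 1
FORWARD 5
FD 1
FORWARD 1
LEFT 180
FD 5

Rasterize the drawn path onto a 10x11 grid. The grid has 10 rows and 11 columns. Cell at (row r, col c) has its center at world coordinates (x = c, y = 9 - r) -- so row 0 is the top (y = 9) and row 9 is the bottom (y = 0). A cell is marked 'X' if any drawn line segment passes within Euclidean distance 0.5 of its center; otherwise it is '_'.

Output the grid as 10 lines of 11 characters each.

Segment 0: (2,7) -> (2,8)
Segment 1: (2,8) -> (2,7)
Segment 2: (2,7) -> (2,2)
Segment 3: (2,2) -> (2,1)
Segment 4: (2,1) -> (2,0)
Segment 5: (2,0) -> (2,5)

Answer: ___________
__X________
__X________
__X________
__X________
__X________
__X________
__X________
__X________
__X________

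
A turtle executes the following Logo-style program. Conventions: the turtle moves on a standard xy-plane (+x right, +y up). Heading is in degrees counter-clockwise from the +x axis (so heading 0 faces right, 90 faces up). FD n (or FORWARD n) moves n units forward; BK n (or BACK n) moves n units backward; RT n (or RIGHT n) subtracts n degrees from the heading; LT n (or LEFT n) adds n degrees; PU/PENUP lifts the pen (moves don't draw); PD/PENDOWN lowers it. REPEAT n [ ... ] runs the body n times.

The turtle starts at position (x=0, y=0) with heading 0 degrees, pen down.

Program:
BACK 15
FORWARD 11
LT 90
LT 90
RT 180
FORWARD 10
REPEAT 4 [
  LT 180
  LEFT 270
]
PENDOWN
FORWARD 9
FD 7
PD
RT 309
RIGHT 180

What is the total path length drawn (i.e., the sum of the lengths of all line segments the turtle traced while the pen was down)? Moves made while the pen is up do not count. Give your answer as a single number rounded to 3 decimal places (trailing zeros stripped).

Answer: 52

Derivation:
Executing turtle program step by step:
Start: pos=(0,0), heading=0, pen down
BK 15: (0,0) -> (-15,0) [heading=0, draw]
FD 11: (-15,0) -> (-4,0) [heading=0, draw]
LT 90: heading 0 -> 90
LT 90: heading 90 -> 180
RT 180: heading 180 -> 0
FD 10: (-4,0) -> (6,0) [heading=0, draw]
REPEAT 4 [
  -- iteration 1/4 --
  LT 180: heading 0 -> 180
  LT 270: heading 180 -> 90
  -- iteration 2/4 --
  LT 180: heading 90 -> 270
  LT 270: heading 270 -> 180
  -- iteration 3/4 --
  LT 180: heading 180 -> 0
  LT 270: heading 0 -> 270
  -- iteration 4/4 --
  LT 180: heading 270 -> 90
  LT 270: heading 90 -> 0
]
PD: pen down
FD 9: (6,0) -> (15,0) [heading=0, draw]
FD 7: (15,0) -> (22,0) [heading=0, draw]
PD: pen down
RT 309: heading 0 -> 51
RT 180: heading 51 -> 231
Final: pos=(22,0), heading=231, 5 segment(s) drawn

Segment lengths:
  seg 1: (0,0) -> (-15,0), length = 15
  seg 2: (-15,0) -> (-4,0), length = 11
  seg 3: (-4,0) -> (6,0), length = 10
  seg 4: (6,0) -> (15,0), length = 9
  seg 5: (15,0) -> (22,0), length = 7
Total = 52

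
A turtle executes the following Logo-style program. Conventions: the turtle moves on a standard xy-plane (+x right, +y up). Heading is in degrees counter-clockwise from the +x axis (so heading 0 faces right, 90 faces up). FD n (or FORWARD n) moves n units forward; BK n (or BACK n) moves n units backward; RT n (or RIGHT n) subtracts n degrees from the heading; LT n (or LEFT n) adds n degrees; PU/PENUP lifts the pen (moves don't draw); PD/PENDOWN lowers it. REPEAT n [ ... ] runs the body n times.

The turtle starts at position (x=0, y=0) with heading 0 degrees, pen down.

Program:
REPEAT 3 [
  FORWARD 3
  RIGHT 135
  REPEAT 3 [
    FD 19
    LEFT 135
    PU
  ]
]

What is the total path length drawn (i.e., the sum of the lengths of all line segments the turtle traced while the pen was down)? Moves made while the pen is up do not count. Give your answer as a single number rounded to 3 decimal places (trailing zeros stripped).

Executing turtle program step by step:
Start: pos=(0,0), heading=0, pen down
REPEAT 3 [
  -- iteration 1/3 --
  FD 3: (0,0) -> (3,0) [heading=0, draw]
  RT 135: heading 0 -> 225
  REPEAT 3 [
    -- iteration 1/3 --
    FD 19: (3,0) -> (-10.435,-13.435) [heading=225, draw]
    LT 135: heading 225 -> 0
    PU: pen up
    -- iteration 2/3 --
    FD 19: (-10.435,-13.435) -> (8.565,-13.435) [heading=0, move]
    LT 135: heading 0 -> 135
    PU: pen up
    -- iteration 3/3 --
    FD 19: (8.565,-13.435) -> (-4.87,0) [heading=135, move]
    LT 135: heading 135 -> 270
    PU: pen up
  ]
  -- iteration 2/3 --
  FD 3: (-4.87,0) -> (-4.87,-3) [heading=270, move]
  RT 135: heading 270 -> 135
  REPEAT 3 [
    -- iteration 1/3 --
    FD 19: (-4.87,-3) -> (-18.305,10.435) [heading=135, move]
    LT 135: heading 135 -> 270
    PU: pen up
    -- iteration 2/3 --
    FD 19: (-18.305,10.435) -> (-18.305,-8.565) [heading=270, move]
    LT 135: heading 270 -> 45
    PU: pen up
    -- iteration 3/3 --
    FD 19: (-18.305,-8.565) -> (-4.87,4.87) [heading=45, move]
    LT 135: heading 45 -> 180
    PU: pen up
  ]
  -- iteration 3/3 --
  FD 3: (-4.87,4.87) -> (-7.87,4.87) [heading=180, move]
  RT 135: heading 180 -> 45
  REPEAT 3 [
    -- iteration 1/3 --
    FD 19: (-7.87,4.87) -> (5.565,18.305) [heading=45, move]
    LT 135: heading 45 -> 180
    PU: pen up
    -- iteration 2/3 --
    FD 19: (5.565,18.305) -> (-13.435,18.305) [heading=180, move]
    LT 135: heading 180 -> 315
    PU: pen up
    -- iteration 3/3 --
    FD 19: (-13.435,18.305) -> (0,4.87) [heading=315, move]
    LT 135: heading 315 -> 90
    PU: pen up
  ]
]
Final: pos=(0,4.87), heading=90, 2 segment(s) drawn

Segment lengths:
  seg 1: (0,0) -> (3,0), length = 3
  seg 2: (3,0) -> (-10.435,-13.435), length = 19
Total = 22

Answer: 22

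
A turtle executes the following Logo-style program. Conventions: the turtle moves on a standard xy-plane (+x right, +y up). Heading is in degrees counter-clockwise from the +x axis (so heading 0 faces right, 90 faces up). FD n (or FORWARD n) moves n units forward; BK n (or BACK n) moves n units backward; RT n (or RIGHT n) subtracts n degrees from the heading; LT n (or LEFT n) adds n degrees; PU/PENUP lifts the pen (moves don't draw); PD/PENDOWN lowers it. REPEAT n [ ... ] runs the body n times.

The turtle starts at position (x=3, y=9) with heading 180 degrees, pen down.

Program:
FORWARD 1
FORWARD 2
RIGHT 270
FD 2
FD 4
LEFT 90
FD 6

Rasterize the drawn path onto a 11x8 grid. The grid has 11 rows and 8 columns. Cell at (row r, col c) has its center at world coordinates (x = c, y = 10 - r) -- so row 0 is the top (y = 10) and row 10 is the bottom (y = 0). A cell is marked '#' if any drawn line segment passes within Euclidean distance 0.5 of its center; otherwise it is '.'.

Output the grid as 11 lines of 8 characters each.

Segment 0: (3,9) -> (2,9)
Segment 1: (2,9) -> (0,9)
Segment 2: (0,9) -> (0,7)
Segment 3: (0,7) -> (0,3)
Segment 4: (0,3) -> (6,3)

Answer: ........
####....
#.......
#.......
#.......
#.......
#.......
#######.
........
........
........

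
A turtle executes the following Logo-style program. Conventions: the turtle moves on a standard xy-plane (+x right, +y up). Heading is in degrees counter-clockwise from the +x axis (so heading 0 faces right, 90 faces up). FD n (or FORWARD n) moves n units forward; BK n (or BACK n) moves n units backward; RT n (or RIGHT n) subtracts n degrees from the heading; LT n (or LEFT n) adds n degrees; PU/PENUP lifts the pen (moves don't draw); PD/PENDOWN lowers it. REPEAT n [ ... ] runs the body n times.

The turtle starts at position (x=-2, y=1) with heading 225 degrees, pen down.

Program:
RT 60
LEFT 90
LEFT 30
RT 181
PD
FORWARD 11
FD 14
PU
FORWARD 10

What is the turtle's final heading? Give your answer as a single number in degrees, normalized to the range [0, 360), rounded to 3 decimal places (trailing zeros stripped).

Executing turtle program step by step:
Start: pos=(-2,1), heading=225, pen down
RT 60: heading 225 -> 165
LT 90: heading 165 -> 255
LT 30: heading 255 -> 285
RT 181: heading 285 -> 104
PD: pen down
FD 11: (-2,1) -> (-4.661,11.673) [heading=104, draw]
FD 14: (-4.661,11.673) -> (-8.048,25.257) [heading=104, draw]
PU: pen up
FD 10: (-8.048,25.257) -> (-10.467,34.96) [heading=104, move]
Final: pos=(-10.467,34.96), heading=104, 2 segment(s) drawn

Answer: 104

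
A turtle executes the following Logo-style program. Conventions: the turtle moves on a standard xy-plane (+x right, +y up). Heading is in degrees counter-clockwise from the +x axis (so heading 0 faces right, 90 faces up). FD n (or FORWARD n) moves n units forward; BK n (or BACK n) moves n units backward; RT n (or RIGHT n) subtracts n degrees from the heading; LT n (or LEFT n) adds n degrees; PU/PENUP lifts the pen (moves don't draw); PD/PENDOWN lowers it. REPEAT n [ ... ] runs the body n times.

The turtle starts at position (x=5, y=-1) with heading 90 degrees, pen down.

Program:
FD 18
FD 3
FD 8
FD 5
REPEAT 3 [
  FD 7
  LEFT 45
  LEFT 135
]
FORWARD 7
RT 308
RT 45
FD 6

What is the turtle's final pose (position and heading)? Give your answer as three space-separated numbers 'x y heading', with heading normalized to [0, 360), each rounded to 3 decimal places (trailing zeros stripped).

Answer: 5.731 27.045 277

Derivation:
Executing turtle program step by step:
Start: pos=(5,-1), heading=90, pen down
FD 18: (5,-1) -> (5,17) [heading=90, draw]
FD 3: (5,17) -> (5,20) [heading=90, draw]
FD 8: (5,20) -> (5,28) [heading=90, draw]
FD 5: (5,28) -> (5,33) [heading=90, draw]
REPEAT 3 [
  -- iteration 1/3 --
  FD 7: (5,33) -> (5,40) [heading=90, draw]
  LT 45: heading 90 -> 135
  LT 135: heading 135 -> 270
  -- iteration 2/3 --
  FD 7: (5,40) -> (5,33) [heading=270, draw]
  LT 45: heading 270 -> 315
  LT 135: heading 315 -> 90
  -- iteration 3/3 --
  FD 7: (5,33) -> (5,40) [heading=90, draw]
  LT 45: heading 90 -> 135
  LT 135: heading 135 -> 270
]
FD 7: (5,40) -> (5,33) [heading=270, draw]
RT 308: heading 270 -> 322
RT 45: heading 322 -> 277
FD 6: (5,33) -> (5.731,27.045) [heading=277, draw]
Final: pos=(5.731,27.045), heading=277, 9 segment(s) drawn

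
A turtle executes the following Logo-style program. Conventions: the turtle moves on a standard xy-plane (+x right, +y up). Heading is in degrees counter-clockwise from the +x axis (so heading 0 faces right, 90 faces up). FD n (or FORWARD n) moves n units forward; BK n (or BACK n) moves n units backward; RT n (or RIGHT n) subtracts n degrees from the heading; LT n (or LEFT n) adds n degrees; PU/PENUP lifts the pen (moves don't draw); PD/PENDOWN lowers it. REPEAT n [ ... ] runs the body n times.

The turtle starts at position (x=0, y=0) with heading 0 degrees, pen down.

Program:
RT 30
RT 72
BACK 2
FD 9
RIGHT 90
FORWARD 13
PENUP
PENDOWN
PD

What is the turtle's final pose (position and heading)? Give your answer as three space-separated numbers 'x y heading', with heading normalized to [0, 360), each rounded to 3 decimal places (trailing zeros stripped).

Answer: -14.171 -4.144 168

Derivation:
Executing turtle program step by step:
Start: pos=(0,0), heading=0, pen down
RT 30: heading 0 -> 330
RT 72: heading 330 -> 258
BK 2: (0,0) -> (0.416,1.956) [heading=258, draw]
FD 9: (0.416,1.956) -> (-1.455,-6.847) [heading=258, draw]
RT 90: heading 258 -> 168
FD 13: (-1.455,-6.847) -> (-14.171,-4.144) [heading=168, draw]
PU: pen up
PD: pen down
PD: pen down
Final: pos=(-14.171,-4.144), heading=168, 3 segment(s) drawn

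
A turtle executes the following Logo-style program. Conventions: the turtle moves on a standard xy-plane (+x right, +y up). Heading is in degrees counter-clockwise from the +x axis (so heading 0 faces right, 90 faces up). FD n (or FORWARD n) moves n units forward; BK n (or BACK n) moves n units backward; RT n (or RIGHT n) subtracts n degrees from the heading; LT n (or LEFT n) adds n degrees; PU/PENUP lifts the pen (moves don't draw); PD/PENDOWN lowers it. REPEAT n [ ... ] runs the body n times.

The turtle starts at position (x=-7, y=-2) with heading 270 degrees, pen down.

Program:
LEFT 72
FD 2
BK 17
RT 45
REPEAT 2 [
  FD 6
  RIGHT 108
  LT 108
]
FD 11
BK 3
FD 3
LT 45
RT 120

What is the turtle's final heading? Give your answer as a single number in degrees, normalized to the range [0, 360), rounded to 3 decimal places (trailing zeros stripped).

Executing turtle program step by step:
Start: pos=(-7,-2), heading=270, pen down
LT 72: heading 270 -> 342
FD 2: (-7,-2) -> (-5.098,-2.618) [heading=342, draw]
BK 17: (-5.098,-2.618) -> (-21.266,2.635) [heading=342, draw]
RT 45: heading 342 -> 297
REPEAT 2 [
  -- iteration 1/2 --
  FD 6: (-21.266,2.635) -> (-18.542,-2.711) [heading=297, draw]
  RT 108: heading 297 -> 189
  LT 108: heading 189 -> 297
  -- iteration 2/2 --
  FD 6: (-18.542,-2.711) -> (-15.818,-8.057) [heading=297, draw]
  RT 108: heading 297 -> 189
  LT 108: heading 189 -> 297
]
FD 11: (-15.818,-8.057) -> (-10.824,-17.858) [heading=297, draw]
BK 3: (-10.824,-17.858) -> (-12.186,-15.185) [heading=297, draw]
FD 3: (-12.186,-15.185) -> (-10.824,-17.858) [heading=297, draw]
LT 45: heading 297 -> 342
RT 120: heading 342 -> 222
Final: pos=(-10.824,-17.858), heading=222, 7 segment(s) drawn

Answer: 222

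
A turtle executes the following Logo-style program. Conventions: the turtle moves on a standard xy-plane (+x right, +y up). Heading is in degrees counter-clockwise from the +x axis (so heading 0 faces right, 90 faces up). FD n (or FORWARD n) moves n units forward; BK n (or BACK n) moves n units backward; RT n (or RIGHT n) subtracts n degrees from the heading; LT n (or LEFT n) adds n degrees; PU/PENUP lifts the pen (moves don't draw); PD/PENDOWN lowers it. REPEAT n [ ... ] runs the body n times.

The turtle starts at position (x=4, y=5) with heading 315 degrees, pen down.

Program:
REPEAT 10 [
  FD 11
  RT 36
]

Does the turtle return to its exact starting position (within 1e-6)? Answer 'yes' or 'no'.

Answer: yes

Derivation:
Executing turtle program step by step:
Start: pos=(4,5), heading=315, pen down
REPEAT 10 [
  -- iteration 1/10 --
  FD 11: (4,5) -> (11.778,-2.778) [heading=315, draw]
  RT 36: heading 315 -> 279
  -- iteration 2/10 --
  FD 11: (11.778,-2.778) -> (13.499,-13.643) [heading=279, draw]
  RT 36: heading 279 -> 243
  -- iteration 3/10 --
  FD 11: (13.499,-13.643) -> (8.505,-23.444) [heading=243, draw]
  RT 36: heading 243 -> 207
  -- iteration 4/10 --
  FD 11: (8.505,-23.444) -> (-1.296,-28.438) [heading=207, draw]
  RT 36: heading 207 -> 171
  -- iteration 5/10 --
  FD 11: (-1.296,-28.438) -> (-12.161,-26.717) [heading=171, draw]
  RT 36: heading 171 -> 135
  -- iteration 6/10 --
  FD 11: (-12.161,-26.717) -> (-19.939,-18.939) [heading=135, draw]
  RT 36: heading 135 -> 99
  -- iteration 7/10 --
  FD 11: (-19.939,-18.939) -> (-21.66,-8.074) [heading=99, draw]
  RT 36: heading 99 -> 63
  -- iteration 8/10 --
  FD 11: (-21.66,-8.074) -> (-16.666,1.727) [heading=63, draw]
  RT 36: heading 63 -> 27
  -- iteration 9/10 --
  FD 11: (-16.666,1.727) -> (-6.865,6.721) [heading=27, draw]
  RT 36: heading 27 -> 351
  -- iteration 10/10 --
  FD 11: (-6.865,6.721) -> (4,5) [heading=351, draw]
  RT 36: heading 351 -> 315
]
Final: pos=(4,5), heading=315, 10 segment(s) drawn

Start position: (4, 5)
Final position: (4, 5)
Distance = 0; < 1e-6 -> CLOSED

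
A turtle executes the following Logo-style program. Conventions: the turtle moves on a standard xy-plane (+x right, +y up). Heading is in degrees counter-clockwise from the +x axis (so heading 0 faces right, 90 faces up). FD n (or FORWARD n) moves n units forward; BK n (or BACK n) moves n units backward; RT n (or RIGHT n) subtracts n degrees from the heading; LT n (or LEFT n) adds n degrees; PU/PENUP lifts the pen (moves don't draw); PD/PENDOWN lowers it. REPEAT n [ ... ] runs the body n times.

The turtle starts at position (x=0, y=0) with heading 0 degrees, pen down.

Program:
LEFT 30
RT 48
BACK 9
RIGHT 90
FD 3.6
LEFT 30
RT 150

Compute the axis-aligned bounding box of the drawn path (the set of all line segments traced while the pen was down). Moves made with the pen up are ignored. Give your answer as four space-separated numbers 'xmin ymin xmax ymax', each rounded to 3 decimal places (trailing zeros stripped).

Executing turtle program step by step:
Start: pos=(0,0), heading=0, pen down
LT 30: heading 0 -> 30
RT 48: heading 30 -> 342
BK 9: (0,0) -> (-8.56,2.781) [heading=342, draw]
RT 90: heading 342 -> 252
FD 3.6: (-8.56,2.781) -> (-9.672,-0.643) [heading=252, draw]
LT 30: heading 252 -> 282
RT 150: heading 282 -> 132
Final: pos=(-9.672,-0.643), heading=132, 2 segment(s) drawn

Segment endpoints: x in {-9.672, -8.56, 0}, y in {-0.643, 0, 2.781}
xmin=-9.672, ymin=-0.643, xmax=0, ymax=2.781

Answer: -9.672 -0.643 0 2.781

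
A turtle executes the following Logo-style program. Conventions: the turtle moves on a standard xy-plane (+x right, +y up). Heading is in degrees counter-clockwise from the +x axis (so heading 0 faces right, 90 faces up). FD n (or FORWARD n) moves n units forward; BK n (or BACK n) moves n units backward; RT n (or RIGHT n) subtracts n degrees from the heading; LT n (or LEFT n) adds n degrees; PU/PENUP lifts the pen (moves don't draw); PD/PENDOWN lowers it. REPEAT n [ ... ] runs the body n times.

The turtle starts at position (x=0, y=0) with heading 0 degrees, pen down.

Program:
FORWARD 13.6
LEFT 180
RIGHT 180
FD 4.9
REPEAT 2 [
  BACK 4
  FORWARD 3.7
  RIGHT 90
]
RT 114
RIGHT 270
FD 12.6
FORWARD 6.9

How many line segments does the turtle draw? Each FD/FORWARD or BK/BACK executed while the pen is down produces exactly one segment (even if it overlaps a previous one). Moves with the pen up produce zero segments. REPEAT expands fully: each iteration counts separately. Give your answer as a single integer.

Executing turtle program step by step:
Start: pos=(0,0), heading=0, pen down
FD 13.6: (0,0) -> (13.6,0) [heading=0, draw]
LT 180: heading 0 -> 180
RT 180: heading 180 -> 0
FD 4.9: (13.6,0) -> (18.5,0) [heading=0, draw]
REPEAT 2 [
  -- iteration 1/2 --
  BK 4: (18.5,0) -> (14.5,0) [heading=0, draw]
  FD 3.7: (14.5,0) -> (18.2,0) [heading=0, draw]
  RT 90: heading 0 -> 270
  -- iteration 2/2 --
  BK 4: (18.2,0) -> (18.2,4) [heading=270, draw]
  FD 3.7: (18.2,4) -> (18.2,0.3) [heading=270, draw]
  RT 90: heading 270 -> 180
]
RT 114: heading 180 -> 66
RT 270: heading 66 -> 156
FD 12.6: (18.2,0.3) -> (6.689,5.425) [heading=156, draw]
FD 6.9: (6.689,5.425) -> (0.386,8.231) [heading=156, draw]
Final: pos=(0.386,8.231), heading=156, 8 segment(s) drawn
Segments drawn: 8

Answer: 8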